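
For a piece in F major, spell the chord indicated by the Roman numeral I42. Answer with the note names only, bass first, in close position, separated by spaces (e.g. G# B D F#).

E F A C

In F major, the first degree is F, and the diatonic chord built there is a major seventh chord.
That chord is spelled F-A-C-E.
With the 42 figure the chord is in third inversion; from the bass E upward in close position it reads E-F-A-C.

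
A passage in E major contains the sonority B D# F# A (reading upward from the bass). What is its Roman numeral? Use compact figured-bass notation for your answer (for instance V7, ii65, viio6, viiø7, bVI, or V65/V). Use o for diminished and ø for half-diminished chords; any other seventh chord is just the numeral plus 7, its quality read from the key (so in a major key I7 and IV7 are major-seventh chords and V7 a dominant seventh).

V7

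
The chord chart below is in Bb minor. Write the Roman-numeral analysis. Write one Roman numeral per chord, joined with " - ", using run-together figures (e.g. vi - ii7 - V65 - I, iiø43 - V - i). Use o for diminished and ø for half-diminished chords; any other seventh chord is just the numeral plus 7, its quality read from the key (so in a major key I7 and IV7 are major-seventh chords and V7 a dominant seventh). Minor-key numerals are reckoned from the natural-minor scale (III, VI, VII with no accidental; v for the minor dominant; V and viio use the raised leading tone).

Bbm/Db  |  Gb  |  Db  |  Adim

Bbm/Db has root Bb, degree 1 in Bb minor, so i6.
Gb: major triad on Gb = scale degree 6 → VI.
Db: root Db is the mediant; major triad there is III.
Adim has root A, degree 7 in Bb minor, so viio.

i6 - VI - III - viio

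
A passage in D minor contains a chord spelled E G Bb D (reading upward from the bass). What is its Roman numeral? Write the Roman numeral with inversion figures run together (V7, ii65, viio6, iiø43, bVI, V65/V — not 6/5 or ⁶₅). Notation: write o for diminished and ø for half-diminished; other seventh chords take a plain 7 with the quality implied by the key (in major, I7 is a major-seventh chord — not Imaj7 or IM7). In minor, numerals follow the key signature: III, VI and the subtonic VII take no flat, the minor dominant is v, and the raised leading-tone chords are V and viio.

iiø7

The pitches E-G-Bb-D form a half-diminished seventh chord rooted on E.
E is scale degree 2 in D minor, and a half-diminished seventh chord on that degree is written iiø7.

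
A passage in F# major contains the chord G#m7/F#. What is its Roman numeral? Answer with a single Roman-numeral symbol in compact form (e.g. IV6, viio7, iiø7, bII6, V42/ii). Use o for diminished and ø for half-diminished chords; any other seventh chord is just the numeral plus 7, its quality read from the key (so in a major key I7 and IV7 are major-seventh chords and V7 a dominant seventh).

ii42

Stacked in thirds the chord is G#-B-D#-F#: a minor seventh chord on G#.
G# is scale degree 2 in F# major, and a minor seventh chord on that degree is written ii7.
With F# in the bass the chord is in third inversion, so the figured bass is 42.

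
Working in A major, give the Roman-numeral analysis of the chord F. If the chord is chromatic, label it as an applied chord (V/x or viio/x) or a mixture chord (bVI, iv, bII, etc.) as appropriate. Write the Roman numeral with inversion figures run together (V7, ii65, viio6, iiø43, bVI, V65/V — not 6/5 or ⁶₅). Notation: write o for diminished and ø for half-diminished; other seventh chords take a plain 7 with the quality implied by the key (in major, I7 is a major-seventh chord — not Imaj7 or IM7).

bVI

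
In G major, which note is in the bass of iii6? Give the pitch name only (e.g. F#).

iii in G major has root B; the chord is B-D-F#.
The figure 6 means first inversion — the third is in the bass.

D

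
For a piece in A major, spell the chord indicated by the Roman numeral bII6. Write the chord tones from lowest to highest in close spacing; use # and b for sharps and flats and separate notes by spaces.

D F Bb

Scale degree 2 in A major is B; lowering it a half step gives Bb. bII6 is the Neapolitan sixth — a major triad on the lowered second degree, here in its customary first inversion.
So the chord is Bb-D-F.
The figured bass 6 indicates first inversion, placing the third (D) in the bass: D-F-Bb.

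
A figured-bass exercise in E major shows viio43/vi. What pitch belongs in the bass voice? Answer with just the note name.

The applied chord viio43/vi is rooted on B#: B#-D#-F#-A.
The figure 43 means second inversion — the fifth is in the bass.

F#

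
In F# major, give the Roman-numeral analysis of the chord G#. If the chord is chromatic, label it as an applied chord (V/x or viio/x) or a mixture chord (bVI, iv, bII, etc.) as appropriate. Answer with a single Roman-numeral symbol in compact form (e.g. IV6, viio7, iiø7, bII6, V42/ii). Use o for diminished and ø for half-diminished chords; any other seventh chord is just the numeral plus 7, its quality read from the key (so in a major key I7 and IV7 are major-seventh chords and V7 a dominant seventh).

Stacked in thirds the chord is G#-B#-D#: a major triad on G#.
G# is not a diatonic chord root with this quality in F# major, but it lies a perfect fifth above C# (V), so the chord functions as an applied dominant of V.

V/V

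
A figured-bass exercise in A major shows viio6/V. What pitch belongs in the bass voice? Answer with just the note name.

The applied chord viio6/V is rooted on D#: D#-F#-A.
The figure 6 means first inversion — the third is in the bass.

F#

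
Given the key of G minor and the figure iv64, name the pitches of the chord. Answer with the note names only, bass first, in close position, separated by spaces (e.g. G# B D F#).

In G minor, the subdominant is C, and the diatonic chord built there is a minor triad.
Stacking thirds from C gives C-Eb-G.
The figured bass 64 indicates second inversion, placing the fifth (G) in the bass: G-C-Eb.

G C Eb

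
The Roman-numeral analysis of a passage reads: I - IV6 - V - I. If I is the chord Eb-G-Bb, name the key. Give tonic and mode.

The anchor chord is a major triad on Eb, labeled I.
If Eb is scale degree 1 and the mode makes that degree carry a major triad, the tonic is Eb and the mode is major.

Eb major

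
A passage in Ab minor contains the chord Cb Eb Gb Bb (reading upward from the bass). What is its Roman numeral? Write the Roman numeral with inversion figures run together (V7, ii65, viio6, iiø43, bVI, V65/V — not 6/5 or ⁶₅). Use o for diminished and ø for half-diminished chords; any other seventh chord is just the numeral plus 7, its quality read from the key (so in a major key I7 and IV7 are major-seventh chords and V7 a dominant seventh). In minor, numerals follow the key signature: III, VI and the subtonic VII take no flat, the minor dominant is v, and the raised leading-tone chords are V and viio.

III7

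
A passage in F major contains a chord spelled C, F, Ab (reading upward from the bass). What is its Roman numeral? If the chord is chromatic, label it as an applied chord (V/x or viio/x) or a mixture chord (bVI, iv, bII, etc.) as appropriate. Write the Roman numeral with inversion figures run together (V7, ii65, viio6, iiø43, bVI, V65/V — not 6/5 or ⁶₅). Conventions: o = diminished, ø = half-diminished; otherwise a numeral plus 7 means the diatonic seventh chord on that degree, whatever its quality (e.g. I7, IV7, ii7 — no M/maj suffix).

i64

Stacked in thirds the chord is F-Ab-C: a minor triad on F.
F is the first degree of F major. This is the minor tonic, borrowed from the parallel minor.
With C in the bass the chord is in second inversion, so the figured bass is 64.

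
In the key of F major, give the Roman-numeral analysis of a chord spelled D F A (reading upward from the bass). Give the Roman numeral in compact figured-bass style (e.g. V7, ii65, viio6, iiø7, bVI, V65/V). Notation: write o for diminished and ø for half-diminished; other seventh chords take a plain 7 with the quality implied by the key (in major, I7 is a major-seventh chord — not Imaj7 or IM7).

The pitches D-F-A form a minor triad rooted on D.
In F major, D is the submediant; the diatonic minor triad there is vi.

vi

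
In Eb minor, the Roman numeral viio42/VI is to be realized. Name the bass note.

The applied chord viio42/VI is rooted on Bb: Bb-Db-Fb-Abb.
The figure 42 means third inversion — the seventh is in the bass.

Abb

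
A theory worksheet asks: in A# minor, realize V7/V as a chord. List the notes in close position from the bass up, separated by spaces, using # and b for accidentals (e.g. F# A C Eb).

B# D## F## A#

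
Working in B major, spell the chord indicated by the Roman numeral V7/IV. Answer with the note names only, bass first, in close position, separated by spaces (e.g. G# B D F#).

V7/IV is a secondary dominant — the dominant seventh of IV. IV in B major is E, so the applied chord's root is B, a perfect fifth above.
Building a dominant seventh chord on B gives B-D#-F#-A.

B D# F# A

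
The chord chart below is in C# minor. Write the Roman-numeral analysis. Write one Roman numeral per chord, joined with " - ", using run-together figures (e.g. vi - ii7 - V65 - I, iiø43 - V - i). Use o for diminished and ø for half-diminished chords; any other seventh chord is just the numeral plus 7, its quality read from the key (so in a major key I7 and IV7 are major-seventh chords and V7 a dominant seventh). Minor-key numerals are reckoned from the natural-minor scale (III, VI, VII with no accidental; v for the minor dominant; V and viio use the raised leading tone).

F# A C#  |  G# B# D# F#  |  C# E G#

F#-A-C#: root F# is the subdominant; minor triad there is iv.
G#-B#-D#-F#: dominant seventh chord on G# = scale degree 5 → V7.
C#-E-G#: minor triad on C# = scale degree 1 → i.

iv - V7 - i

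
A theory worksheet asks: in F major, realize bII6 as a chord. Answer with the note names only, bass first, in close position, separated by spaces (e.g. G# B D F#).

Bb Db Gb

bII6 is the Neapolitan sixth — a major triad on the lowered second degree, here in its customary first inversion. In F major that root is Gb.
So the chord is Gb-Bb-Db, a major triad.
The figured bass 6 indicates first inversion, placing the third (Bb) in the bass: Bb-Db-Gb.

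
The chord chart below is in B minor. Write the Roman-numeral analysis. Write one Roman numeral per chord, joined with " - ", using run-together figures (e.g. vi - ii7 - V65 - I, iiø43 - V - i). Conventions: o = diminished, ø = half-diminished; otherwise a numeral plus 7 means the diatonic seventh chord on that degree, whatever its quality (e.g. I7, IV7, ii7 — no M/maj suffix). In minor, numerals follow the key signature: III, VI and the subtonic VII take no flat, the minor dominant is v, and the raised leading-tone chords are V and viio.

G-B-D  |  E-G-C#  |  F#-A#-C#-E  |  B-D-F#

G-B-D has root G, degree 6 in B minor, so VI.
E-G-C#: root C# is the supertonic; diminished triad there is iio6.
F#-A#-C#-E: root F# is the dominant; dominant seventh chord there is V7.
B-D-F# has root B, degree 1 in B minor, so i.

VI - iio6 - V7 - i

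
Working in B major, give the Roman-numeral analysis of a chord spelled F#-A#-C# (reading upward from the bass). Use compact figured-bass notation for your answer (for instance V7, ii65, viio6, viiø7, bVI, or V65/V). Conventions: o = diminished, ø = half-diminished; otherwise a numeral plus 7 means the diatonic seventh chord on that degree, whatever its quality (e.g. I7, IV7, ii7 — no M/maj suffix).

The pitches F#-A#-C# form a major triad rooted on F#.
F# is scale degree 5 in B major, and a major triad on that degree is written V.

V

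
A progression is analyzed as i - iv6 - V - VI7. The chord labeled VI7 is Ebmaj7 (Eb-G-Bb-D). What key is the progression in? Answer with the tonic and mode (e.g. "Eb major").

G minor

The anchor chord is a major seventh chord on Eb, labeled VI7.
Counting down 5 scale steps from Eb places the tonic on G; a major seventh chord on degree 6 is diatonic only in minor.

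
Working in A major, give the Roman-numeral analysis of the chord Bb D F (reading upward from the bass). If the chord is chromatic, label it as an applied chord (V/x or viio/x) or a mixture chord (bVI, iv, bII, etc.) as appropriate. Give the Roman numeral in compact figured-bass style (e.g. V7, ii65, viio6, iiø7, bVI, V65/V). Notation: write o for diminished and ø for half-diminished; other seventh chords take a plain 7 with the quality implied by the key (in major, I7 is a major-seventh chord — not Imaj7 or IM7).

The pitches Bb-D-F form a major triad rooted on Bb.
Bb is the lowered second degree of A major (diatonic 2 would be B). This is the Neapolitan chord — a major triad on the lowered second degree.

bII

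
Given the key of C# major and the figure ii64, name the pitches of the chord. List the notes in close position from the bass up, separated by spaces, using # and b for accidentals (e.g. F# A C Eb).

A# D# F#

The numeral's case and figure indicate a minor triad. In C# major its root, scale degree 2, is D#.
Stacking thirds from D# gives D#-F#-A#.
The figured bass 64 indicates second inversion, placing the fifth (A#) in the bass: A#-D#-F#.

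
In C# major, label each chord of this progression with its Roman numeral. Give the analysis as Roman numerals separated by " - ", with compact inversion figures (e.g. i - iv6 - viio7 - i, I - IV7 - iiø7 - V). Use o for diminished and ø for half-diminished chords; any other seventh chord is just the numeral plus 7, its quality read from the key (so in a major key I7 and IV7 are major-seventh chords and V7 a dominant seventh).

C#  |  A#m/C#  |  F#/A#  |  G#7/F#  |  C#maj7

C# has root C#, degree 1 in C# major, so I.
A#m/C#: minor triad on A# = scale degree 6 → vi6.
F#/A#: root F# is the subdominant; major triad there is IV6.
G#7/F#: dominant seventh chord on G# = scale degree 5 → V42.
C#maj7 has root C#, degree 1 in C# major, so I7.

I - vi6 - IV6 - V42 - I7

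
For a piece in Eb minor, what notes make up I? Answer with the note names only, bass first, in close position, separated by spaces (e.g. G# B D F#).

Eb G Bb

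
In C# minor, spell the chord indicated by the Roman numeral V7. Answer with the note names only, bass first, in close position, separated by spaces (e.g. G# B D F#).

G# B# D# F#

In C# minor, the dominant is G#. The dominant is major (leading tone raised), so V is a dominant seventh chord.
That chord is spelled G#-B#-D#-F#.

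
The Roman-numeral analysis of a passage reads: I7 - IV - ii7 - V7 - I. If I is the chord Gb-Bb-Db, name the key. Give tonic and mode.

The anchor chord is a major triad on Gb, labeled I.
If Gb is scale degree 1 and the mode makes that degree carry a major triad, the tonic is Gb and the mode is major.

Gb major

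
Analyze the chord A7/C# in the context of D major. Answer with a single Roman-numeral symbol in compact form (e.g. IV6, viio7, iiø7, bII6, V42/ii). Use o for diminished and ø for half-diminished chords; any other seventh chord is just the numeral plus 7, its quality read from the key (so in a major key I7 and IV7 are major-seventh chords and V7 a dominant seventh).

V65

The pitches A-C#-E-G form a dominant seventh chord rooted on A.
A is scale degree 5 in D major, and a dominant seventh chord on that degree is written V7.
With C# in the bass the chord is in first inversion, so the figured bass is 65.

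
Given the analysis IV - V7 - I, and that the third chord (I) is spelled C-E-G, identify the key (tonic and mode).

C major

I is given as C-E-G — a major triad with root C.
If C is scale degree 1 and the mode makes that degree carry a major triad, the tonic is C and the mode is major.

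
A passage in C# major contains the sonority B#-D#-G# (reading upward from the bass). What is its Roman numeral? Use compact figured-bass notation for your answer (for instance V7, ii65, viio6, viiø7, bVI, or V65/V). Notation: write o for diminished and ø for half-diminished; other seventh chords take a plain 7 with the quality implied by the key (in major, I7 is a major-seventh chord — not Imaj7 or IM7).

V6

Stacked in thirds the chord is G#-B#-D#: a major triad on G#.
In C# major, G# is the dominant; the diatonic major triad there is V.
With B# in the bass the chord is in first inversion, so the figured bass is 6.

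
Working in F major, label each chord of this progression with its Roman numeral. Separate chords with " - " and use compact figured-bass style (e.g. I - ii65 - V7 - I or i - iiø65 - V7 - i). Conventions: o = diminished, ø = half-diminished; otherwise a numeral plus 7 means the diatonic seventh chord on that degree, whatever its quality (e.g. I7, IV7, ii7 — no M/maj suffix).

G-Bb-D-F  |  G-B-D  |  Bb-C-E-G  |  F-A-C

ii7 - V/V - V42 - I

G-Bb-D-F: minor seventh chord on G = scale degree 2 → ii7.
G-B-D: a major triad on G, the applied dominant of V → V/V.
Bb-C-E-G: dominant seventh chord on C = scale degree 5 → V42.
F-A-C: major triad on F = scale degree 1 → I.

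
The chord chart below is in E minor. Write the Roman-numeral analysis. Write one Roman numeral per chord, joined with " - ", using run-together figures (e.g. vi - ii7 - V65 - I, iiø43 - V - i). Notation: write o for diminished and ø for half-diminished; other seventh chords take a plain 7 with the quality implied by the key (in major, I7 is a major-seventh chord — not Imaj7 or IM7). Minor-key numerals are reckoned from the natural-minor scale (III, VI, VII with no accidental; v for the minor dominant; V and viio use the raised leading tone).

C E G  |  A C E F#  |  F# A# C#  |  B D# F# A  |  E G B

C-E-G: major triad on C = scale degree 6 → VI.
A-C-E-F#: root F# is the supertonic; half-diminished seventh chord there is iiø65.
F#-A#-C#: a major triad on F#, the applied dominant of V → V/V.
B-D#-F#-A: root B is the dominant; dominant seventh chord there is V7.
E-G-B has root E, degree 1 in E minor, so i.

VI - iiø65 - V/V - V7 - i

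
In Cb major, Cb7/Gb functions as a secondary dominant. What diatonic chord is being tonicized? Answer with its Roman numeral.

IV

The chord is a dominant seventh chord on Cb.
A dominant resolves down a perfect fifth: Cb → Fb. In Cb major, Fb is scale degree 4, i.e. IV.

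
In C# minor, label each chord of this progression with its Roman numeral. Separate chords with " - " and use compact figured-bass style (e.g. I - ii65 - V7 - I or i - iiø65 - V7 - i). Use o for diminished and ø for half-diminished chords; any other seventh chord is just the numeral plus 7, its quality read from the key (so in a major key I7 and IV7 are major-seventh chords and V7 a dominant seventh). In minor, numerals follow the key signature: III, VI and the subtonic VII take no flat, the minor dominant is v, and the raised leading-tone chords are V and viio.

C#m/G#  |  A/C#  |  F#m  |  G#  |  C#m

C#m/G# has root C#, degree 1 in C# minor, so i64.
A/C#: major triad on A = scale degree 6 → VI6.
F#m has root F#, degree 4 in C# minor, so iv.
G#: root G# is the dominant; major triad there is V.
C#m has root C#, degree 1 in C# minor, so i.

i64 - VI6 - iv - V - i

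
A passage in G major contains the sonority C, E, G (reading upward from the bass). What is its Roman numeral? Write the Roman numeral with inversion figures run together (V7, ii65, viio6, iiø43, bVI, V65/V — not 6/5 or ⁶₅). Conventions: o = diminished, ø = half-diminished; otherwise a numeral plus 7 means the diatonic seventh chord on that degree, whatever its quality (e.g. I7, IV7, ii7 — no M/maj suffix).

Stacked in thirds the chord is C-E-G: a major triad on C.
C is scale degree 4 in G major, and a major triad on that degree is written IV.

IV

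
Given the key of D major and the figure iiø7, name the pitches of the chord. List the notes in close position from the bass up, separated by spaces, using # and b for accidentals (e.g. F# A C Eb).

iiø7 is the half-diminished supertonic seventh, borrowed from the parallel minor. In D major that root is E.
So the chord is E-G-Bb-D, a half-diminished seventh chord.

E G Bb D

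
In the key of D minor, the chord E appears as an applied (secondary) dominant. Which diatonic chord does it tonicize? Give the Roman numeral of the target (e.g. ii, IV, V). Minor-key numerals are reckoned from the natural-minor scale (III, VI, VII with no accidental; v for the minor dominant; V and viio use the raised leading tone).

V

The chord is a major triad on E.
A dominant resolves down a perfect fifth: E → A. In D minor, A is scale degree 5, i.e. V.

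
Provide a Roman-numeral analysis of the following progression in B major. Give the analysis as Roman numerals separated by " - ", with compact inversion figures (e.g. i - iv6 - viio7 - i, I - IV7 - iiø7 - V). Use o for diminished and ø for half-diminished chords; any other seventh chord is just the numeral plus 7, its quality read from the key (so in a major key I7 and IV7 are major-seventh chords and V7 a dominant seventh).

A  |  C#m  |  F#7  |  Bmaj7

bVII - ii - V7 - I7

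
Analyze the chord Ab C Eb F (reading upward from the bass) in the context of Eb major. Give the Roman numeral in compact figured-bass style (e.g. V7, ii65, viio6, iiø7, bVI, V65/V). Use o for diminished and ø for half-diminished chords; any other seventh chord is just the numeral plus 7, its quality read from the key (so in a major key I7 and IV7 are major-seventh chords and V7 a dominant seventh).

Stacked in thirds the chord is F-Ab-C-Eb: a minor seventh chord on F.
F is scale degree 2 in Eb major, and a minor seventh chord on that degree is written ii7.
With Ab in the bass the chord is in first inversion, so the figured bass is 65.

ii65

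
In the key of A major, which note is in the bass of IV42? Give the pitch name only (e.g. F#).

IV in A major has root D; the chord is D-F#-A-C#.
The figure 42 means third inversion — the seventh is in the bass.

C#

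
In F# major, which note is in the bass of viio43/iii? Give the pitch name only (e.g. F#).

The applied chord viio43/iii is rooted on G##: G##-B#-D#-F#.
The figure 43 means second inversion — the fifth is in the bass.

D#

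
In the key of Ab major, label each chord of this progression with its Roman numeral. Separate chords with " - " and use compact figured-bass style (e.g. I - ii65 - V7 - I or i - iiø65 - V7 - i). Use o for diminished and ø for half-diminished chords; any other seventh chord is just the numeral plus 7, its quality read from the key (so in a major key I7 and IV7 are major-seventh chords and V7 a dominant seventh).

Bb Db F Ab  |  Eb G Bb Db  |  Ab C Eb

ii7 - V7 - I

Bb-Db-F-Ab has root Bb, degree 2 in Ab major, so ii7.
Eb-G-Bb-Db has root Eb, degree 5 in Ab major, so V7.
Ab-C-Eb: major triad on Ab = scale degree 1 → I.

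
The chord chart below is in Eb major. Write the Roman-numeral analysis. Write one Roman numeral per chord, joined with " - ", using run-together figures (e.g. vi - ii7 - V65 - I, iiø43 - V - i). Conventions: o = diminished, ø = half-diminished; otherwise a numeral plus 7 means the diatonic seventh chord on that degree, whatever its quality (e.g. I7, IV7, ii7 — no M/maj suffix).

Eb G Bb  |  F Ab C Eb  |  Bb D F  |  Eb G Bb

I - ii7 - V - I

Eb-G-Bb: root Eb is the tonic; major triad there is I.
F-Ab-C-Eb has root F, degree 2 in Eb major, so ii7.
Bb-D-F: major triad on Bb = scale degree 5 → V.
Eb-G-Bb: root Eb is the tonic; major triad there is I.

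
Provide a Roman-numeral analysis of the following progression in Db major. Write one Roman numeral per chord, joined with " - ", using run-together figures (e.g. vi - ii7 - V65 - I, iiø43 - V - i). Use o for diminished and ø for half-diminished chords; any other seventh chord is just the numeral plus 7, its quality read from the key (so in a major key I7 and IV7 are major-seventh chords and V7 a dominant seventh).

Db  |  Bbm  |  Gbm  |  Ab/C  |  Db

I - vi - iv - V6 - I

Db has root Db, degree 1 in Db major, so I.
Bbm: root Bb is the submediant; minor triad there is vi.
Gbm: minor triad on Gb — chromatic; iv (borrowed from the parallel minor).
Ab/C: major triad on Ab = scale degree 5 → V6.
Db: root Db is the tonic; major triad there is I.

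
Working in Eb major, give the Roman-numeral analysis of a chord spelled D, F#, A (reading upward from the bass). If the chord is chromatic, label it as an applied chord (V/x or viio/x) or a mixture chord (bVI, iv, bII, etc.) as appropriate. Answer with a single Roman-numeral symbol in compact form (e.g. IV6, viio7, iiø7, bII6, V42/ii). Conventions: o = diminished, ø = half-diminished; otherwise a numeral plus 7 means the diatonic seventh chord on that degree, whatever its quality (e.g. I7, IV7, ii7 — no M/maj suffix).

V/iii

Stacked in thirds the chord is D-F#-A: a major triad on D.
D is not a diatonic chord root with this quality in Eb major, but it lies a perfect fifth above G (iii), so the chord functions as an applied dominant of iii.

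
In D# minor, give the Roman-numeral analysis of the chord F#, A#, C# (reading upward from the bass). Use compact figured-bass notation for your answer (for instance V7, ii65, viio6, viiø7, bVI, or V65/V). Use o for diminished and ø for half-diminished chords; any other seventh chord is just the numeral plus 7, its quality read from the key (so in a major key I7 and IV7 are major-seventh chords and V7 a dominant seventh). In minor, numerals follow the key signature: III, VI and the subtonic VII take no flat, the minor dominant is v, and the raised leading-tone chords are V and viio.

III

Stacked in thirds the chord is F#-A#-C#: a major triad on F#.
In D# minor, F# is the mediant; the diatonic major triad there is III.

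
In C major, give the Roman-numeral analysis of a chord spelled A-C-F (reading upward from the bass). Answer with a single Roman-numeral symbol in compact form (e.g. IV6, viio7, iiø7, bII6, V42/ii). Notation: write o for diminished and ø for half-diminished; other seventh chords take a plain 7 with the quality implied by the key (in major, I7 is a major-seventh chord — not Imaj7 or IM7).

The pitches F-A-C form a major triad rooted on F.
In C major, F is the subdominant; the diatonic major triad there is IV.
With A in the bass the chord is in first inversion, so the figured bass is 6.

IV6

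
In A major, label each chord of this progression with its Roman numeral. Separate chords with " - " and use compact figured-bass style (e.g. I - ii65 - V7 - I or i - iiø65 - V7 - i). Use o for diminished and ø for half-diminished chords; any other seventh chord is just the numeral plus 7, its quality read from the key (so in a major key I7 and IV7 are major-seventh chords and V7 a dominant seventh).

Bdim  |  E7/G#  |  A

iio - V65 - I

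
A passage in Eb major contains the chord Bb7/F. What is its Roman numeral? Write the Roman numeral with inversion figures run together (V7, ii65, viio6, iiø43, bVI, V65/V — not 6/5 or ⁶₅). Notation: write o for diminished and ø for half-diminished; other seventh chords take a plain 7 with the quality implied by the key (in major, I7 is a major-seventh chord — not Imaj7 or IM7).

Stacked in thirds the chord is Bb-D-F-Ab: a dominant seventh chord on Bb.
In Eb major, Bb is the dominant; the diatonic dominant seventh chord there is V7.
With F in the bass the chord is in second inversion, so the figured bass is 43.

V43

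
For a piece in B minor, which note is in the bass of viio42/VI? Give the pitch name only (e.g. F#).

Eb

The applied chord viio42/VI is rooted on F#: F#-A-C-Eb.
The figure 42 means third inversion — the seventh is in the bass.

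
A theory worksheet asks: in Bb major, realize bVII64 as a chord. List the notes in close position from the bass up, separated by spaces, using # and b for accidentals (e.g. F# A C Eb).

Scale degree 7 in Bb major is A; lowering it a half step gives Ab. bVII64 is a major triad on the lowered seventh degree (the subtonic), borrowed from the parallel minor.
So the chord is Ab-C-Eb.
The figured bass 64 indicates second inversion, placing the fifth (Eb) in the bass: Eb-Ab-C.

Eb Ab C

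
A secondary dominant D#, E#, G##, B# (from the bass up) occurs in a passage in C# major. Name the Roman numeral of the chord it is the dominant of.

The chord is a dominant seventh chord on E#.
A dominant resolves down a perfect fifth: E# → A#. In C# major, A# is scale degree 6, i.e. vi.

vi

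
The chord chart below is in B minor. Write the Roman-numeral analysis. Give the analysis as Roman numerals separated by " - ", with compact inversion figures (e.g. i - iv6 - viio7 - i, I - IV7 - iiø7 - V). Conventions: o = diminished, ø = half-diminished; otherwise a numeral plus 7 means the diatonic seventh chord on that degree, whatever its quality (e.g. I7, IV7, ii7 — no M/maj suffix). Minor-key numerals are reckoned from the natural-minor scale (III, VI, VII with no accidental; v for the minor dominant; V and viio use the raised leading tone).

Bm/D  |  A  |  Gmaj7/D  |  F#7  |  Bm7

Bm/D: root B is the tonic; minor triad there is i6.
A has root A, degree 7 in B minor, so VII.
Gmaj7/D: major seventh chord on G = scale degree 6 → VI43.
F#7: root F# is the dominant; dominant seventh chord there is V7.
Bm7 has root B, degree 1 in B minor, so i7.

i6 - VII - VI43 - V7 - i7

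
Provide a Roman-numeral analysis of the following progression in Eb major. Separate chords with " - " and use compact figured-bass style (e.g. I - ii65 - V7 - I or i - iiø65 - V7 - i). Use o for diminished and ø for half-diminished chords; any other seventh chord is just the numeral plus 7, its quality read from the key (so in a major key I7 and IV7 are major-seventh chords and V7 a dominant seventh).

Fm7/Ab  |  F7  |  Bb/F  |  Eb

ii65 - V7/V - V64 - I

Fm7/Ab has root F, degree 2 in Eb major, so ii65.
F7: a dominant seventh chord on F, the applied dominant of V → V7/V.
Bb/F: root Bb is the dominant; major triad there is V64.
Eb: root Eb is the tonic; major triad there is I.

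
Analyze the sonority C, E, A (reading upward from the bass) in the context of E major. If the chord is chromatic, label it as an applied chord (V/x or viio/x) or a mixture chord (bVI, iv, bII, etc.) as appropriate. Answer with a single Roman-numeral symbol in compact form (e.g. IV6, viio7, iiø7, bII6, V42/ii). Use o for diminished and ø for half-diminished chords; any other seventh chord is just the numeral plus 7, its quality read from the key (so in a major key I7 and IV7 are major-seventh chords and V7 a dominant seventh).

Stacked in thirds the chord is A-C-E: a minor triad on A.
A is the fourth degree of E major. This is the minor subdominant, borrowed from the parallel minor.
With C in the bass the chord is in first inversion, so the figured bass is 6.

iv6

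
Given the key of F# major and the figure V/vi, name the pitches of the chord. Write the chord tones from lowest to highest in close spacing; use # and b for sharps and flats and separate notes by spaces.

A# C## E#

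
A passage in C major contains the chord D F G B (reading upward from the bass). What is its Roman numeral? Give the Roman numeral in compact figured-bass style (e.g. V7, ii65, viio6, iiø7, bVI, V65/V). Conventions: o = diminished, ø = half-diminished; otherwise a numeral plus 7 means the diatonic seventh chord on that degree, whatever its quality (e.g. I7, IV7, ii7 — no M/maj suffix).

V43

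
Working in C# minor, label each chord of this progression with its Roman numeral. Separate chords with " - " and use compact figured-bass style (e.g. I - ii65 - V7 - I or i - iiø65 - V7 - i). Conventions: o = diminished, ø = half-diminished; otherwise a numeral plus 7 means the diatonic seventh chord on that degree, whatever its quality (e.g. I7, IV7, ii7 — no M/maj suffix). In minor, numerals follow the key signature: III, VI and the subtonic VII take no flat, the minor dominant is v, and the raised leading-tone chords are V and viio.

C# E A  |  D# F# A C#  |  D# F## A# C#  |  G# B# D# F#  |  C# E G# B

VI6 - iiø7 - V7/V - V7 - i7

C#-E-A: major triad on A = scale degree 6 → VI6.
D#-F#-A-C#: half-diminished seventh chord on D# = scale degree 2 → iiø7.
D#-F##-A#-C#: chromatic; D# is V of V, so V7/V.
G#-B#-D#-F#: root G# is the dominant; dominant seventh chord there is V7.
C#-E-G#-B: minor seventh chord on C# = scale degree 1 → i7.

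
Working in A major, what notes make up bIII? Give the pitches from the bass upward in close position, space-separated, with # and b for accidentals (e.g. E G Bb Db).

bIII is a major triad on the lowered third degree, borrowed from the parallel minor. In A major that root is C.
So the chord is C-E-G.

C E G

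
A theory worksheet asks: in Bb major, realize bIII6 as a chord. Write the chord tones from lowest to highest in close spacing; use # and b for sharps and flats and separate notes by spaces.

bIII6 is a major triad on the lowered third degree, borrowed from the parallel minor. In Bb major that root is Db.
So the chord is Db-F-Ab.
With the 6 figure the chord is in first inversion; from the bass F upward in close position it reads F-Ab-Db.

F Ab Db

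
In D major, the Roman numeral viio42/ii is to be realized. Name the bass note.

The applied chord viio42/ii is rooted on D#: D#-F#-A-C.
The figure 42 means third inversion — the seventh is in the bass.

C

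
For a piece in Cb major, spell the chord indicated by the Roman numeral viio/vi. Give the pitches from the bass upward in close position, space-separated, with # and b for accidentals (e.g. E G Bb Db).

viio/vi is a secondary leading-tone chord. The target vi is Ab in Cb major; the applied chord is rooted a semitone below, on G.
Building a diminished triad on G gives G-Bb-Db.

G Bb Db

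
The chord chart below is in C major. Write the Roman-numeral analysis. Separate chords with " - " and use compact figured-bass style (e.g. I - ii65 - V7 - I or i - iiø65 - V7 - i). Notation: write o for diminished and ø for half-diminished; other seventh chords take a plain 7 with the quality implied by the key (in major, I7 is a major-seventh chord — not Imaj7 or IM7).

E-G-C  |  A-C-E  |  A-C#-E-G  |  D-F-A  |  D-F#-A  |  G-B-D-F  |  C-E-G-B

I6 - vi - V7/ii - ii - V/V - V7 - I7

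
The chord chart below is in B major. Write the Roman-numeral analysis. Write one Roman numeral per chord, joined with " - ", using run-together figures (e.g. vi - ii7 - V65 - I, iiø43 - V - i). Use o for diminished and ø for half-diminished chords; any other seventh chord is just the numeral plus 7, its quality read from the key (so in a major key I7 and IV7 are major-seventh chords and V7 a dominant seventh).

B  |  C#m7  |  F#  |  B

B has root B, degree 1 in B major, so I.
C#m7 has root C#, degree 2 in B major, so ii7.
F#: major triad on F# = scale degree 5 → V.
B: root B is the tonic; major triad there is I.

I - ii7 - V - I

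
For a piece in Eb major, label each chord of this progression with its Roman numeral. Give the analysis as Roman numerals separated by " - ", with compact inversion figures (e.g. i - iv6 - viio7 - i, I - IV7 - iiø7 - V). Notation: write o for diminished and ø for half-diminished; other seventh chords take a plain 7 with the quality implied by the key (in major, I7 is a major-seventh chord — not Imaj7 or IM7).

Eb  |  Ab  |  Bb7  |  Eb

I - IV - V7 - I

Eb: root Eb is the tonic; major triad there is I.
Ab has root Ab, degree 4 in Eb major, so IV.
Bb7: dominant seventh chord on Bb = scale degree 5 → V7.
Eb: major triad on Eb = scale degree 1 → I.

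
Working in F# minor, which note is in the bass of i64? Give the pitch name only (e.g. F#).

i in F# minor has root F#; the chord is F#-A-C#.
The figure 64 means second inversion — the fifth is in the bass.

C#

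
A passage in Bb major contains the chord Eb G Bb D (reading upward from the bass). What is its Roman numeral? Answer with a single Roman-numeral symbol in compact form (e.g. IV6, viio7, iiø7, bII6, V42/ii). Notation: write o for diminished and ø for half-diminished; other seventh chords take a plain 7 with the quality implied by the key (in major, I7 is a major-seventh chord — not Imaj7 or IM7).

IV7

The pitches Eb-G-Bb-D form a major seventh chord rooted on Eb.
In Bb major, Eb is the subdominant; the diatonic major seventh chord there is IV7.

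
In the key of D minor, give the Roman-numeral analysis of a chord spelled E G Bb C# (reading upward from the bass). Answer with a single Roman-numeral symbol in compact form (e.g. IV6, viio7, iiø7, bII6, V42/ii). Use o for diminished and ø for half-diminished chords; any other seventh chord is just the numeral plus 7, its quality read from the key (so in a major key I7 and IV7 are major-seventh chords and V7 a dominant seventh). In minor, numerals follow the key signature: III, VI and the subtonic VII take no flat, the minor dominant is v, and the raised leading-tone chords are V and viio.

viio65

Stacked in thirds the chord is C#-E-G-Bb: a fully diminished seventh chord on C#.
C# is scale degree 7 in D minor, and a fully diminished seventh chord on that degree is written viio7.
With E in the bass the chord is in first inversion, so the figured bass is 65.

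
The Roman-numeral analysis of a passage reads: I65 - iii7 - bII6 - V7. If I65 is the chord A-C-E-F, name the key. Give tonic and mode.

F major

I65 is given as A-C-E-F — a major seventh chord with root F.
If F is scale degree 1 and the mode makes that degree carry a major seventh chord, the tonic is F and the mode is major.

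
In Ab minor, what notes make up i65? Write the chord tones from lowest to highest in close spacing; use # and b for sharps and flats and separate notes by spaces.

The numeral's case and figure indicate a minor seventh chord. In Ab minor its root, scale degree 1, is Ab.
That chord is spelled Ab-Cb-Eb-Gb.
With the 65 figure the chord is in first inversion; from the bass Cb upward in close position it reads Cb-Eb-Gb-Ab.

Cb Eb Gb Ab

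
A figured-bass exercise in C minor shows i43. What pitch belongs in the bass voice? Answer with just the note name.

G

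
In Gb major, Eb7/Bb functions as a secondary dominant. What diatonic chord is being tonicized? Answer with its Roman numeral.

ii

The chord is a dominant seventh chord on Eb.
A dominant resolves down a perfect fifth: Eb → Ab. In Gb major, Ab is scale degree 2, i.e. ii.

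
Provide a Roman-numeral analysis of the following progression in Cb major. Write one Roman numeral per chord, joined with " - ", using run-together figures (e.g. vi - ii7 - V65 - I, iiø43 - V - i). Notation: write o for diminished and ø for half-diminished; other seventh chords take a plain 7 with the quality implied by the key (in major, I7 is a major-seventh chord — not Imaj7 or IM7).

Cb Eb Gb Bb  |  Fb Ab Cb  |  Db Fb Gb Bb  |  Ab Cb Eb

I7 - IV - V43 - vi

Cb-Eb-Gb-Bb: root Cb is the tonic; major seventh chord there is I7.
Fb-Ab-Cb has root Fb, degree 4 in Cb major, so IV.
Db-Fb-Gb-Bb: root Gb is the dominant; dominant seventh chord there is V43.
Ab-Cb-Eb: minor triad on Ab = scale degree 6 → vi.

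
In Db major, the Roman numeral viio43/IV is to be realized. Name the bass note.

The applied chord viio43/IV is rooted on F: F-Ab-Cb-Ebb.
The figure 43 means second inversion — the fifth is in the bass.

Cb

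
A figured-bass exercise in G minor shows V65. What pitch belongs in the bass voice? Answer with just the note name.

F#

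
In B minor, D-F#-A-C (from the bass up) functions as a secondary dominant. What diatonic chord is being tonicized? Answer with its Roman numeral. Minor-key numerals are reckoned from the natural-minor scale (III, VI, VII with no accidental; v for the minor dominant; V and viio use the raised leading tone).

VI

The chord is a dominant seventh chord on D.
A dominant resolves down a perfect fifth: D → G. In B minor, G is scale degree 6, i.e. VI.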